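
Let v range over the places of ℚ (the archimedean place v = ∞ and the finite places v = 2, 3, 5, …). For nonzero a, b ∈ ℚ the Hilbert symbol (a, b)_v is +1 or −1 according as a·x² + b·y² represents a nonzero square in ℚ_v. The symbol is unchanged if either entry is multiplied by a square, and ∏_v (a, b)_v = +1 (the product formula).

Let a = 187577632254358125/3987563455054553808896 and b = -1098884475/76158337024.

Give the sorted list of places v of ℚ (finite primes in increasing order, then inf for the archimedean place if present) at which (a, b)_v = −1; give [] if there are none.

(a, b) ≡ (143, -19) mod (ℚ^×)²; places V = {2, 3, 5, 7, 11, 13, 19, ∞}.
(a,b)_∞: sgn(143)=+, sgn(-19)=−, so +1.
(a,b)_13: α=7, u≡5; β=4, v≡6 (mod 13); (5|13)=-1, (6|13)=-1; sign (−1)^0·-1^4·-1^7 = -1.
(a,b)_3: α=14, u≡2; β=4, v≡2 (mod 3); (2|3)=-1, (2|3)=-1; sign (−1)^0·-1^4·-1^14 = +1.
(a,b)_7: α=-8, u≡3; β=-4, v≡2 (mod 7); (3|7)=-1, (2|7)=+1; sign (−1)^0·-1^-4·+1^-8 = +1.
(a,b)_5: α=4, u≡3; β=2, v≡4 (mod 5); (3|5)=-1, (4|5)=+1; sign (−1)^0·-1^2·+1^4 = +1.
(a,b)_19: α=0, u≡12; β=1, v≡15 (mod 19); (12|19)=-1, (15|19)=-1; sign (−1)^0·-1^1·-1^0 = -1.
(a,b)_2: α=-32, β=-18; u≡7, v≡5 (mod 8); ε(u)ε(v)=1·0, αω(v)=-32·1, βω(u)=-18·0; sum ≡ 0  ⇒  +1.
(a,b)_11: α=-5, u≡7; β=-2, v≡9 (mod 11); (7|11)=-1, (9|11)=+1; sign (−1)^0·-1^-2·+1^-5 = +1.
(143, -19 / ℚ) ramifies at {13, 19}: a division algebra.

[13, 19]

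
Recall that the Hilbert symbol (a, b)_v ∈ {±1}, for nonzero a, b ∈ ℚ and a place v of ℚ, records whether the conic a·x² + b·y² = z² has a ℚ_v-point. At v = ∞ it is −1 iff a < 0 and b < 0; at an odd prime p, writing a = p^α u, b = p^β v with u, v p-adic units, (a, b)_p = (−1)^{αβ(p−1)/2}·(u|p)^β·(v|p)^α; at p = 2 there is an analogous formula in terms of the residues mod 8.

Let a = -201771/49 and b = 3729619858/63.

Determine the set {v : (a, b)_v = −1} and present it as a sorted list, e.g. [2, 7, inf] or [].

[2, 53]

Mod squares: a ≡ -2491, b ≡ 27166846. Check v ∈ {∞, 2, 3, 7, 19, 31, 41, 47, 53}.
v=3: a=3^4·(≡2), b=3^-2·(≡1) mod 3; (2|3)=-1, (1|3)=+1; (−1)^{4·-2·1}·(-1)^-2·(+1)^4 = +1.
v=2: v_2(a)=0, v_2(b)=1; units ≡ 5, 7 (mod 8); ε·ε+αω+βω = 0·1+0·0+1·1 ≡ 1  ⇒  (a,b)_2 = -1.
v=31: a=31^0·(≡28), b=31^2·(≡26) mod 31; (28|31)=+1, (26|31)=-1; (−1)^{0·2·15}·(+1)^2·(-1)^0 = +1.
v=7: a=7^-2·(≡4), b=7^-1·(≡3) mod 7; (4|7)=+1, (3|7)=-1; (−1)^{-2·-1·3}·(+1)^-1·(-1)^-2 = +1.
v=∞: -2491 < 0 and 27166846 > 0  ⇒  (a,b)_∞ = +1.
v=19: a=19^0·(≡6), b=19^1·(≡3) mod 19; (6|19)=+1, (3|19)=-1; (−1)^{0·1·9}·(+1)^1·(-1)^0 = +1.
v=41: a=41^0·(≡9), b=41^1·(≡32) mod 41; (9|41)=+1, (32|41)=+1; (−1)^{0·1·20}·(+1)^1·(+1)^0 = +1.
v=53: a=53^1·(≡11), b=53^1·(≡39) mod 53; (11|53)=+1, (39|53)=-1; (−1)^{1·1·26}·(+1)^1·(-1)^1 = -1.
v=47: a=47^1·(≡39), b=47^1·(≡14) mod 47; (39|47)=-1, (14|47)=+1; (−1)^{1·1·23}·(-1)^1·(+1)^1 = +1.
(-2491, 27166846 / ℚ) ramifies at {2, 53}: a division algebra.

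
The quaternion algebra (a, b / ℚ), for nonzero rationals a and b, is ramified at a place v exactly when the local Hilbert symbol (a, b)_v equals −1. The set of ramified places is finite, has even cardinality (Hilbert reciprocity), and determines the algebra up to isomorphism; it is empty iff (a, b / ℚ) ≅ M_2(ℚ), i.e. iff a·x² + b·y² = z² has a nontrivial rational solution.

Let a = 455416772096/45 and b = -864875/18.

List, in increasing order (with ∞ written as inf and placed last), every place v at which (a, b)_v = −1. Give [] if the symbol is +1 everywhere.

Mod squares: a ≡ 73511230, b ≡ -69190. Check v ∈ {∞, 2, 3, 5, 11, 13, 17, 29, 31, 37}.
v=5: a=5^-1·(≡4), b=5^3·(≡2) mod 5; (4|5)=+1, (2|5)=-1; (−1)^{-1·3·2}·(+1)^3·(-1)^-1 = -1.
v=13: a=13^1·(≡3), b=13^0·(≡3) mod 13; (3|13)=+1, (3|13)=+1; (−1)^{1·0·6}·(+1)^0·(+1)^1 = +1.
v=∞: 73511230 > 0 and -69190 < 0  ⇒  (a,b)_∞ = +1.
v=37: a=37^1·(≡27), b=37^1·(≡19) mod 37; (27|37)=+1, (19|37)=-1; (−1)^{1·1·18}·(+1)^1·(-1)^1 = -1.
v=31: a=31^1·(≡14), b=31^0·(≡10) mod 31; (14|31)=+1, (10|31)=+1; (−1)^{1·0·15}·(+1)^0·(+1)^1 = +1.
v=17: a=17^1·(≡1), b=17^1·(≡6) mod 17; (1|17)=+1, (6|17)=-1; (−1)^{1·1·8}·(+1)^1·(-1)^1 = -1.
v=3: a=3^-2·(≡1), b=3^-2·(≡2) mod 3; (1|3)=+1, (2|3)=-1; (−1)^{-2·-2·1}·(+1)^-2·(-1)^-2 = +1.
v=29: a=29^1·(≡28), b=29^0·(≡6) mod 29; (28|29)=+1, (6|29)=+1; (−1)^{1·0·14}·(+1)^0·(+1)^1 = +1.
v=11: a=11^2·(≡5), b=11^1·(≡2) mod 11; (5|11)=+1, (2|11)=-1; (−1)^{2·1·5}·(+1)^1·(-1)^2 = +1.
v=2: v_2(a)=9, v_2(b)=-1; units ≡ 7, 5 (mod 8); ε·ε+αω+βω = 1·0+9·1+-1·0 ≡ 1  ⇒  (a,b)_2 = -1.
(73511230, -69190 / ℚ) ramifies at {2, 5, 17, 37}: a division algebra.

[2, 5, 17, 37]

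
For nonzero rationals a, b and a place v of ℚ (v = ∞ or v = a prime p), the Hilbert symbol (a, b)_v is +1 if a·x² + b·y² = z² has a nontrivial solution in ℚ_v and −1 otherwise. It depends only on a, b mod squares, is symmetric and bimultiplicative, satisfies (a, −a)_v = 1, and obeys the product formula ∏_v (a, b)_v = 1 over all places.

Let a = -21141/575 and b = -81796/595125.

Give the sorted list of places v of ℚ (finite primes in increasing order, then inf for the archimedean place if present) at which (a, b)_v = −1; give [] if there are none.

[5, inf]

Mod squares: a ≡ -667, b ≡ -5. Check v ∈ {∞, 2, 3, 5, 11, 13, 23, 29}.
v=3: a=3^6·(≡2), b=3^-2·(≡1) mod 3; (2|3)=-1, (1|3)=+1; (−1)^{6·-2·1}·(-1)^-2·(+1)^6 = +1.
v=13: a=13^0·(≡12), b=13^2·(≡8) mod 13; (12|13)=+1, (8|13)=-1; (−1)^{0·2·6}·(+1)^2·(-1)^0 = +1.
v=29: a=29^1·(≡24), b=29^0·(≡28) mod 29; (24|29)=+1, (28|29)=+1; (−1)^{1·0·14}·(+1)^0·(+1)^1 = +1.
v=11: a=11^0·(≡4), b=11^2·(≡2) mod 11; (4|11)=+1, (2|11)=-1; (−1)^{0·2·5}·(+1)^2·(-1)^0 = +1.
v=5: a=5^-2·(≡3), b=5^-3·(≡4) mod 5; (3|5)=-1, (4|5)=+1; (−1)^{-2·-3·2}·(-1)^-3·(+1)^-2 = -1.
v=23: a=23^-1·(≡21), b=23^-2·(≡4) mod 23; (21|23)=-1, (4|23)=+1; (−1)^{-1·-2·11}·(-1)^-2·(+1)^-1 = +1.
v=2: v_2(a)=0, v_2(b)=2; units ≡ 5, 3 (mod 8); ε·ε+αω+βω = 0·1+0·1+2·1 ≡ 0  ⇒  (a,b)_2 = +1.
v=∞: -667 < 0 and -5 < 0  ⇒  (a,b)_∞ = -1.
Ram(-667, -5) = {5, ∞}; no ℚ_5-point on the conic.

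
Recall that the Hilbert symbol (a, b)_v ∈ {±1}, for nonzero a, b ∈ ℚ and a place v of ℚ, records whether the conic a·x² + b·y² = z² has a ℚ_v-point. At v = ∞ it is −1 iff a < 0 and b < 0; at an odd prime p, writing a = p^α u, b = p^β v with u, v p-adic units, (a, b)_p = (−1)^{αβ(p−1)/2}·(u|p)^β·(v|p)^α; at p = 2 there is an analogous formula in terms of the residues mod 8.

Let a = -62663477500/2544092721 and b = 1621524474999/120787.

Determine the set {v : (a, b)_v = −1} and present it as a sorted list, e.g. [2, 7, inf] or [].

[31, 41]

Mod squares: a ≡ -14911, b ≡ 7402837. Check v ∈ {∞, 2, 3, 5, 11, 13, 17, 19, 23, 31, 37, 41, 43, 53}.
v=31: a=31^1·(≡29), b=31^2·(≡27) mod 31; (29|31)=-1, (27|31)=-1; (−1)^{1·2·15}·(-1)^2·(-1)^1 = -1.
v=37: a=37^1·(≡21), b=37^0·(≡21) mod 37; (21|37)=+1, (21|37)=+1; (−1)^{1·0·18}·(+1)^0·(+1)^1 = +1.
v=17: a=17^-2·(≡16), b=17^1·(≡10) mod 17; (16|17)=+1, (10|17)=-1; (−1)^{-2·1·8}·(+1)^1·(-1)^-2 = +1.
v=19: a=19^0·(≡11), b=19^1·(≡7) mod 19; (11|19)=+1, (7|19)=+1; (−1)^{0·1·9}·(+1)^1·(+1)^0 = +1.
v=2: v_2(a)=2, v_2(b)=0; units ≡ 1, 5 (mod 8); ε·ε+αω+βω = 0·0+2·1+0·0 ≡ 0  ⇒  (a,b)_2 = +1.
v=23: a=23^-2·(≡8), b=23^0·(≡22) mod 23; (8|23)=+1, (22|23)=-1; (−1)^{-2·0·11}·(+1)^0·(-1)^-2 = +1.
v=5: a=5^4·(≡1), b=5^0·(≡2) mod 5; (1|5)=+1, (2|5)=-1; (−1)^{4·0·2}·(+1)^0·(-1)^4 = +1.
v=53: a=53^0·(≡35), b=53^-2·(≡42) mod 53; (35|53)=-1, (42|53)=+1; (−1)^{0·-2·26}·(-1)^-2·(+1)^0 = +1.
v=∞: -14911 < 0 and 7402837 > 0  ⇒  (a,b)_∞ = +1.
v=13: a=13^1·(≡4), b=13^1·(≡12) mod 13; (4|13)=+1, (12|13)=+1; (−1)^{1·1·6}·(+1)^1·(+1)^1 = +1.
v=41: a=41^2·(≡13), b=41^1·(≡38) mod 41; (13|41)=-1, (38|41)=-1; (−1)^{2·1·20}·(-1)^1·(-1)^2 = -1.
v=43: a=43^-2·(≡16), b=43^-1·(≡8) mod 43; (16|43)=+1, (8|43)=-1; (−1)^{-2·-1·21}·(+1)^-1·(-1)^-2 = +1.
v=3: a=3^-2·(≡2), b=3^4·(≡1) mod 3; (2|3)=-1, (1|3)=+1; (−1)^{-2·4·1}·(-1)^4·(+1)^-2 = +1.
v=11: a=11^0·(≡5), b=11^2·(≡8) mod 11; (5|11)=+1, (8|11)=-1; (−1)^{0·2·5}·(+1)^2·(-1)^0 = +1.
|Ram(-14911, 7402837)| = 2, even; anisotropic at {31, 41}.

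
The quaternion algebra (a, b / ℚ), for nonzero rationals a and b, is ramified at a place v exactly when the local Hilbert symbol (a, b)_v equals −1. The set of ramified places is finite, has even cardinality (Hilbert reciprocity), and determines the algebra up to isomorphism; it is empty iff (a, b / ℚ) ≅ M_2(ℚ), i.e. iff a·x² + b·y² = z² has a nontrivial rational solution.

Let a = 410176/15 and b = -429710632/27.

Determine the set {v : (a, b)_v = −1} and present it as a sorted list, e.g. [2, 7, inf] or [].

[3, 29]

Mod squares: a ≡ 96135, b ≡ -1326. Check v ∈ {∞, 2, 3, 5, 13, 17, 29}.
v=17: a=17^1·(≡6), b=17^3·(≡12) mod 17; (6|17)=-1, (12|17)=-1; (−1)^{1·3·8}·(-1)^3·(-1)^1 = +1.
v=3: a=3^-1·(≡2), b=3^-3·(≡2) mod 3; (2|3)=-1, (2|3)=-1; (−1)^{-1·-3·1}·(-1)^-3·(-1)^-1 = -1.
v=13: a=13^1·(≡7), b=13^1·(≡7) mod 13; (7|13)=-1, (7|13)=-1; (−1)^{1·1·6}·(-1)^1·(-1)^1 = +1.
v=5: a=5^-1·(≡2), b=5^0·(≡4) mod 5; (2|5)=-1, (4|5)=+1; (−1)^{-1·0·2}·(-1)^0·(+1)^-1 = +1.
v=29: a=29^1·(≡13), b=29^2·(≡15) mod 29; (13|29)=+1, (15|29)=-1; (−1)^{1·2·14}·(+1)^2·(-1)^1 = -1.
v=∞: 96135 > 0 and -1326 < 0  ⇒  (a,b)_∞ = +1.
v=2: v_2(a)=6, v_2(b)=3; units ≡ 7, 1 (mod 8); ε·ε+αω+βω = 1·0+6·0+3·0 ≡ 0  ⇒  (a,b)_2 = +1.
Ram(96135, -1326) = {3, 29}; no ℚ_3-point on the conic.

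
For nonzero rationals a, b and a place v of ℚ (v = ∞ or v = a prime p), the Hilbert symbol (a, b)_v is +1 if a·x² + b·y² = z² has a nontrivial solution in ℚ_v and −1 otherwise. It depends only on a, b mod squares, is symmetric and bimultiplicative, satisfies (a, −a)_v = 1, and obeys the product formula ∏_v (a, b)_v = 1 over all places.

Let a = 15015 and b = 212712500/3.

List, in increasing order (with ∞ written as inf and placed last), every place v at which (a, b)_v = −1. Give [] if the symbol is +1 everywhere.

[2, 5]

Mod squares: a ≡ 15015, b ≡ 255255. Check v ∈ {∞, 2, 3, 5, 7, 11, 13, 17}.
v=3: a=3^1·(≡1), b=3^-1·(≡2) mod 3; (1|3)=+1, (2|3)=-1; (−1)^{1·-1·1}·(+1)^-1·(-1)^1 = +1.
v=13: a=13^1·(≡11), b=13^1·(≡8) mod 13; (11|13)=-1, (8|13)=-1; (−1)^{1·1·6}·(-1)^1·(-1)^1 = +1.
v=17: a=17^0·(≡4), b=17^1·(≡8) mod 17; (4|17)=+1, (8|17)=+1; (−1)^{0·1·8}·(+1)^1·(+1)^0 = +1.
v=∞: 15015 > 0 and 255255 > 0  ⇒  (a,b)_∞ = +1.
v=11: a=11^1·(≡1), b=11^1·(≡2) mod 11; (1|11)=+1, (2|11)=-1; (−1)^{1·1·5}·(+1)^1·(-1)^1 = +1.
v=5: a=5^1·(≡3), b=5^5·(≡1) mod 5; (3|5)=-1, (1|5)=+1; (−1)^{1·5·2}·(-1)^5·(+1)^1 = -1.
v=7: a=7^1·(≡3), b=7^1·(≡1) mod 7; (3|7)=-1, (1|7)=+1; (−1)^{1·1·3}·(-1)^1·(+1)^1 = +1.
v=2: v_2(a)=0, v_2(b)=2; units ≡ 7, 7 (mod 8); ε·ε+αω+βω = 1·1+0·0+2·0 ≡ 1  ⇒  (a,b)_2 = -1.
Ram(15015, 255255) = {2, 5}; no ℚ_2-point on the conic.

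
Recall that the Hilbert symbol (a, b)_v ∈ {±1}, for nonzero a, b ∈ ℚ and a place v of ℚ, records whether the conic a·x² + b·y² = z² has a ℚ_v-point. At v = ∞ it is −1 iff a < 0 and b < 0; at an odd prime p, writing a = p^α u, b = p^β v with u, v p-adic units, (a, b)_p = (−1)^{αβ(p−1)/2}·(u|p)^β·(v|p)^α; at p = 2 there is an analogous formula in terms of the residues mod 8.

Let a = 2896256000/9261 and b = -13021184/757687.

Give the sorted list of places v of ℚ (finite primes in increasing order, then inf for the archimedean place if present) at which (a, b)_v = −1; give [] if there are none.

(a, b) ≡ (19635, -77) mod (ℚ^×)²; places V = {2, 3, 5, 7, 11, 17, 47, ∞}.
(a,b)_2: α=10, β=12; u≡3, v≡3 (mod 8); ε(u)ε(v)=1·1, αω(v)=10·1, βω(u)=12·1; sum ≡ 1  ⇒  -1.
(a,b)_11: α=3, u≡9; β=1, v≡3 (mod 11); (9|11)=+1, (3|11)=+1; sign (−1)^1·+1^1·+1^3 = -1.
(a,b)_7: α=-3, u≡6; β=-3, v≡5 (mod 7); (6|7)=-1, (5|7)=-1; sign (−1)^1·-1^-3·-1^-3 = -1.
(a,b)_∞: sgn(19635)=+, sgn(-77)=−, so +1.
(a,b)_47: α=0, u≡2; β=-2, v≡32 (mod 47); (2|47)=+1, (32|47)=+1; sign (−1)^0·+1^-2·+1^0 = +1.
(a,b)_5: α=3, u≡3; β=0, v≡3 (mod 5); (3|5)=-1, (3|5)=-1; sign (−1)^0·-1^0·-1^3 = -1.
(a,b)_3: α=-3, u≡2; β=0, v≡1 (mod 3); (2|3)=-1, (1|3)=+1; sign (−1)^0·-1^0·+1^-3 = +1.
(a,b)_17: α=1, u≡4; β=2, v≡2 (mod 17); (4|17)=+1, (2|17)=+1; sign (−1)^0·+1^2·+1^1 = +1.
(19635, -77 / ℚ) ramifies at {2, 5, 7, 11}: a division algebra.

[2, 5, 7, 11]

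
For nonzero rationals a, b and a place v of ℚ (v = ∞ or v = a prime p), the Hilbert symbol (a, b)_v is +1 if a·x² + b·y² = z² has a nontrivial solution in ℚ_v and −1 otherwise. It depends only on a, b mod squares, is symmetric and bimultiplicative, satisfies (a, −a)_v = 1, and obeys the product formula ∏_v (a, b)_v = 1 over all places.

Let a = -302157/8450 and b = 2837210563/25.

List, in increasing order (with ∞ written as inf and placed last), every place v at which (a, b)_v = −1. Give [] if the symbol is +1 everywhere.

Mod squares: a ≡ -186, b ≡ 5363347. Check v ∈ {∞, 2, 3, 5, 11, 13, 17, 19, 23, 29, 31, 43}.
v=17: a=17^0·(≡1), b=17^1·(≡14) mod 17; (1|17)=+1, (14|17)=-1; (−1)^{0·1·8}·(+1)^1·(-1)^0 = +1.
v=31: a=31^1·(≡1), b=31^0·(≡29) mod 31; (1|31)=+1, (29|31)=-1; (−1)^{1·0·15}·(+1)^0·(-1)^1 = -1.
v=23: a=23^0·(≡7), b=23^3·(≡19) mod 23; (7|23)=-1, (19|23)=-1; (−1)^{0·3·11}·(-1)^3·(-1)^0 = -1.
v=3: a=3^3·(≡1), b=3^0·(≡1) mod 3; (1|3)=+1, (1|3)=+1; (−1)^{3·0·1}·(+1)^0·(+1)^3 = +1.
v=19: a=19^2·(≡4), b=19^0·(≡15) mod 19; (4|19)=+1, (15|19)=-1; (−1)^{2·0·9}·(+1)^0·(-1)^2 = +1.
v=2: v_2(a)=-1, v_2(b)=0; units ≡ 3, 3 (mod 8); ε·ε+αω+βω = 1·1+-1·1+0·1 ≡ 0  ⇒  (a,b)_2 = +1.
v=∞: -186 < 0 and 5363347 > 0  ⇒  (a,b)_∞ = +1.
v=11: a=11^0·(≡1), b=11^1·(≡8) mod 11; (1|11)=+1, (8|11)=-1; (−1)^{0·1·5}·(+1)^1·(-1)^0 = +1.
v=29: a=29^0·(≡10), b=29^1·(≡26) mod 29; (10|29)=-1, (26|29)=-1; (−1)^{0·1·14}·(-1)^1·(-1)^0 = -1.
v=43: a=43^0·(≡8), b=43^1·(≡34) mod 43; (8|43)=-1, (34|43)=-1; (−1)^{0·1·21}·(-1)^1·(-1)^0 = -1.
v=5: a=5^-2·(≡1), b=5^-2·(≡3) mod 5; (1|5)=+1, (3|5)=-1; (−1)^{-2·-2·2}·(+1)^-2·(-1)^-2 = +1.
v=13: a=13^-2·(≡12), b=13^0·(≡8) mod 13; (12|13)=+1, (8|13)=-1; (−1)^{-2·0·6}·(+1)^0·(-1)^-2 = +1.
(-186, 5363347 / ℚ) ramifies at {23, 29, 31, 43}: a division algebra.

[23, 29, 31, 43]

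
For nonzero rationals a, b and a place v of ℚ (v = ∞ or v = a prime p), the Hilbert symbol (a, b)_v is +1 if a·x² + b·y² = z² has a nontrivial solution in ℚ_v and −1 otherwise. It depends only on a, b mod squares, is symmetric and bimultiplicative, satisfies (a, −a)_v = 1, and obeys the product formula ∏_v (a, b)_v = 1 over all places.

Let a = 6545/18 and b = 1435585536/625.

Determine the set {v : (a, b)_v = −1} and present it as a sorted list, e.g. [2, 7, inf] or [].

(a, b) ≡ (13090, 11) mod (ℚ^×)²; places V = {2, 3, 5, 7, 11, 17, ∞}.
(a,b)_5: α=1, u≡3; β=-4, v≡1 (mod 5); (3|5)=-1, (1|5)=+1; sign (−1)^0·-1^-4·+1^1 = +1.
(a,b)_17: α=1, u≡11; β=2, v≡11 (mod 17); (11|17)=-1, (11|17)=-1; sign (−1)^0·-1^2·-1^1 = -1.
(a,b)_11: α=1, u≡8; β=1, v≡4 (mod 11); (8|11)=-1, (4|11)=+1; sign (−1)^1·-1^1·+1^1 = +1.
(a,b)_7: α=1, u≡1; β=2, v≡2 (mod 7); (1|7)=+1, (2|7)=+1; sign (−1)^0·+1^2·+1^1 = +1.
(a,b)_2: α=-1, β=10; u≡1, v≡3 (mod 8); ε(u)ε(v)=0·1, αω(v)=-1·1, βω(u)=10·0; sum ≡ 1  ⇒  -1.
(a,b)_3: α=-2, u≡1; β=2, v≡2 (mod 3); (1|3)=+1, (2|3)=-1; sign (−1)^0·+1^2·-1^-2 = +1.
(a,b)_∞: sgn(13090)=+, sgn(11)=+, so +1.
Ram(13090, 11) = {2, 17}; no ℚ_2-point on the conic.

[2, 17]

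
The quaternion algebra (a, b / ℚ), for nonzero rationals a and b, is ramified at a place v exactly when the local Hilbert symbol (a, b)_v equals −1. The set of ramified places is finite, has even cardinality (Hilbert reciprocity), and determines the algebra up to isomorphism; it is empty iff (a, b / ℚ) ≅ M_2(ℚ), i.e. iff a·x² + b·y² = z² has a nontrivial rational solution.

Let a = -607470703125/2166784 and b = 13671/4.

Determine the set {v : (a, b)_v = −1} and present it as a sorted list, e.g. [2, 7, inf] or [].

[2, 13, 29, 31]

Mod squares: a ≡ -62205, b ≡ 31. Check v ∈ {∞, 2, 3, 5, 7, 11, 13, 23, 29, 31}.
v=31: a=31^0·(≡23), b=31^1·(≡25) mod 31; (23|31)=-1, (25|31)=+1; (−1)^{0·1·15}·(-1)^1·(+1)^0 = -1.
v=13: a=13^1·(≡3), b=13^0·(≡2) mod 13; (3|13)=+1, (2|13)=-1; (−1)^{1·0·6}·(+1)^0·(-1)^1 = -1.
v=29: a=29^1·(≡1), b=29^0·(≡3) mod 29; (1|29)=+1, (3|29)=-1; (−1)^{1·0·14}·(+1)^0·(-1)^1 = -1.
v=2: v_2(a)=-12, v_2(b)=-2; units ≡ 3, 7 (mod 8); ε·ε+αω+βω = 1·1+-12·0+-2·1 ≡ 1  ⇒  (a,b)_2 = -1.
v=3: a=3^1·(≡1), b=3^2·(≡1) mod 3; (1|3)=+1, (1|3)=+1; (−1)^{1·2·1}·(+1)^2·(+1)^1 = +1.
v=∞: -62205 < 0 and 31 > 0  ⇒  (a,b)_∞ = +1.
v=5: a=5^11·(≡1), b=5^0·(≡4) mod 5; (1|5)=+1, (4|5)=+1; (−1)^{11·0·2}·(+1)^0·(+1)^11 = +1.
v=23: a=23^-2·(≡22), b=23^0·(≡8) mod 23; (22|23)=-1, (8|23)=+1; (−1)^{-2·0·11}·(-1)^0·(+1)^-2 = +1.
v=11: a=11^1·(≡8), b=11^0·(≡5) mod 11; (8|11)=-1, (5|11)=+1; (−1)^{1·0·5}·(-1)^0·(+1)^1 = +1.
v=7: a=7^0·(≡2), b=7^2·(≡5) mod 7; (2|7)=+1, (5|7)=-1; (−1)^{0·2·3}·(+1)^2·(-1)^0 = +1.
|Ram(-62205, 31)| = 4, even; anisotropic at {2, 13, 29, 31}.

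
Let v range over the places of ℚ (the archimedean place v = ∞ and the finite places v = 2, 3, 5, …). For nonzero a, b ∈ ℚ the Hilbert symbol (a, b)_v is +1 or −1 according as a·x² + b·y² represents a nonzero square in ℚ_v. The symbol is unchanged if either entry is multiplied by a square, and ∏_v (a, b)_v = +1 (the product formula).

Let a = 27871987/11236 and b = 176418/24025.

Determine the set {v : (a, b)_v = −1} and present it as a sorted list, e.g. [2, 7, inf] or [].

[2, 29]

(a, b) ≡ (1363, 2) mod (ℚ^×)²; places V = {2, 3, 5, 11, 13, 29, 31, 47, 53, ∞}.
(a,b)_47: α=1, u≡23; β=0, v≡21 (mod 47); (23|47)=-1, (21|47)=+1; sign (−1)^0·-1^0·+1^1 = +1.
(a,b)_3: α=0, u≡1; β=6, v≡2 (mod 3); (1|3)=+1, (2|3)=-1; sign (−1)^0·+1^6·-1^0 = +1.
(a,b)_29: α=1, u≡10; β=0, v≡12 (mod 29); (10|29)=-1, (12|29)=-1; sign (−1)^0·-1^0·-1^1 = -1.
(a,b)_53: α=-2, u≡47; β=0, v≡22 (mod 53); (47|53)=+1, (22|53)=-1; sign (−1)^0·+1^0·-1^-2 = +1.
(a,b)_11: α=2, u≡8; β=2, v≡6 (mod 11); (8|11)=-1, (6|11)=-1; sign (−1)^0·-1^2·-1^2 = +1.
(a,b)_31: α=0, u≡3; β=-2, v≡16 (mod 31); (3|31)=-1, (16|31)=+1; sign (−1)^0·-1^-2·+1^0 = +1.
(a,b)_5: α=0, u≡2; β=-2, v≡3 (mod 5); (2|5)=-1, (3|5)=-1; sign (−1)^0·-1^-2·-1^0 = +1.
(a,b)_13: α=2, u≡11; β=0, v≡8 (mod 13); (11|13)=-1, (8|13)=-1; sign (−1)^0·-1^0·-1^2 = +1.
(a,b)_∞: sgn(1363)=+, sgn(2)=+, so +1.
(a,b)_2: α=-2, β=1; u≡3, v≡1 (mod 8); ε(u)ε(v)=1·0, αω(v)=-2·0, βω(u)=1·1; sum ≡ 1  ⇒  -1.
|Ram(1363, 2)| = 2, even; anisotropic at {2, 29}.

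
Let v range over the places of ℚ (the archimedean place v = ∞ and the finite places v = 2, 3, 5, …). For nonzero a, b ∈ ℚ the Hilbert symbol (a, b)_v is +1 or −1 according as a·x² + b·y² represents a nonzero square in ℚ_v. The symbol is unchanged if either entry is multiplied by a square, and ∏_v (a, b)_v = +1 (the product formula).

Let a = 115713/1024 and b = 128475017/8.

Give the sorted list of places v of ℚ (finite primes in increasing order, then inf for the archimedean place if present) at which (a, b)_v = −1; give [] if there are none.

[19, 23, 29, 41, 43, 47]

(a, b) ≡ (12857, 2123554) mod (ℚ^×)²; places V = {2, 3, 11, 13, 19, 23, 29, 41, 43, 47, ∞}.
(a,b)_41: α=0, u≡30; β=1, v≡14 (mod 41); (30|41)=-1, (14|41)=-1; sign (−1)^0·-1^1·-1^0 = -1.
(a,b)_43: α=1, u≡13; β=0, v≡22 (mod 43); (13|43)=+1, (22|43)=-1; sign (−1)^0·+1^0·-1^1 = -1.
(a,b)_2: α=-10, β=-3; u≡1, v≡1 (mod 8); ε(u)ε(v)=0·0, αω(v)=-10·0, βω(u)=-3·0; sum ≡ 0  ⇒  +1.
(a,b)_23: α=1, u≡11; β=0, v≡21 (mod 23); (11|23)=-1, (21|23)=-1; sign (−1)^0·-1^0·-1^1 = -1.
(a,b)_∞: sgn(12857)=+, sgn(2123554)=+, so +1.
(a,b)_47: α=0, u≡33; β=1, v≡40 (mod 47); (33|47)=-1, (40|47)=-1; sign (−1)^0·-1^1·-1^0 = -1.
(a,b)_29: α=0, u≡10; β=1, v≡13 (mod 29); (10|29)=-1, (13|29)=+1; sign (−1)^0·-1^1·+1^0 = -1.
(a,b)_3: α=2, u≡2; β=0, v≡1 (mod 3); (2|3)=-1, (1|3)=+1; sign (−1)^0·-1^0·+1^2 = +1.
(a,b)_11: α=0, u≡4; β=2, v≡3 (mod 11); (4|11)=+1, (3|11)=+1; sign (−1)^0·+1^2·+1^0 = +1.
(a,b)_19: α=0, u≡8; β=1, v≡13 (mod 19); (8|19)=-1, (13|19)=-1; sign (−1)^0·-1^1·-1^0 = -1.
(a,b)_13: α=1, u≡10; β=0, v≡1 (mod 13); (10|13)=+1, (1|13)=+1; sign (−1)^0·+1^0·+1^1 = +1.
Ram(12857, 2123554) = {19, 23, 29, 41, 43, 47}; no ℚ_19-point on the conic.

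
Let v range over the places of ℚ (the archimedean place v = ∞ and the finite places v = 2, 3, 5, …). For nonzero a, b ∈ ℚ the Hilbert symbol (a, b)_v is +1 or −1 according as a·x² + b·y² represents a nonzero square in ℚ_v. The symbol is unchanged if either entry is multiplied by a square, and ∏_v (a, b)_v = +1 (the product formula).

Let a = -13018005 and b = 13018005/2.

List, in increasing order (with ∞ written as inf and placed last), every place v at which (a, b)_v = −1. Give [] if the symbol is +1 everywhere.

(a, b) ≡ (-5005, 10010) mod (ℚ^×)²; places V = {2, 3, 5, 7, 11, 13, 17, ∞}.
(a,b)_3: α=2, u≡2; β=2, v≡2 (mod 3); (2|3)=-1, (2|3)=-1; sign (−1)^0·-1^2·-1^2 = +1.
(a,b)_2: α=0, β=-1; u≡3, v≡5 (mod 8); ε(u)ε(v)=1·0, αω(v)=0·1, βω(u)=-1·1; sum ≡ 1  ⇒  -1.
(a,b)_7: α=1, u≡3; β=1, v≡2 (mod 7); (3|7)=-1, (2|7)=+1; sign (−1)^1·-1^1·+1^1 = +1.
(a,b)_17: α=2, u≡5; β=2, v≡6 (mod 17); (5|17)=-1, (6|17)=-1; sign (−1)^0·-1^2·-1^2 = +1.
(a,b)_13: α=1, u≡5; β=1, v≡4 (mod 13); (5|13)=-1, (4|13)=+1; sign (−1)^0·-1^1·+1^1 = -1.
(a,b)_∞: sgn(-5005)=−, sgn(10010)=+, so +1.
(a,b)_11: α=1, u≡2; β=1, v≡10 (mod 11); (2|11)=-1, (10|11)=-1; sign (−1)^1·-1^1·-1^1 = -1.
(a,b)_5: α=1, u≡4; β=1, v≡3 (mod 5); (4|5)=+1, (3|5)=-1; sign (−1)^0·+1^1·-1^1 = -1.
Ram(-5005, 10010) = {2, 5, 11, 13}; no ℚ_2-point on the conic.

[2, 5, 11, 13]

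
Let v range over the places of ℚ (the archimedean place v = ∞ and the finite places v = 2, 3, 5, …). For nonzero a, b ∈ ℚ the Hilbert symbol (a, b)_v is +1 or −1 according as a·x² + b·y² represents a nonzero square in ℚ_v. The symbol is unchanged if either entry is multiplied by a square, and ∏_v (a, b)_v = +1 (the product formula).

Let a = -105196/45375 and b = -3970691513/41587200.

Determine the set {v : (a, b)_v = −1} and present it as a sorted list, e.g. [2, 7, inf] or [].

(a, b) ≡ (-1365, -34) mod (ℚ^×)²; places V = {2, 3, 5, 7, 11, 13, 17, 19, 29, 31, ∞}.
(a,b)_17: α=2, u≡5; β=3, v≡2 (mod 17); (5|17)=-1, (2|17)=+1; sign (−1)^0·-1^3·+1^2 = -1.
(a,b)_3: α=-1, u≡1; β=-2, v≡2 (mod 3); (1|3)=+1, (2|3)=-1; sign (−1)^0·+1^-2·-1^-1 = -1.
(a,b)_31: α=0, u≡29; β=2, v≡7 (mod 31); (29|31)=-1, (7|31)=+1; sign (−1)^0·-1^2·+1^0 = +1.
(a,b)_11: α=-2, u≡8; β=0, v≡6 (mod 11); (8|11)=-1, (6|11)=-1; sign (−1)^0·-1^0·-1^-2 = +1.
(a,b)_13: α=1, u≡4; β=0, v≡6 (mod 13); (4|13)=+1, (6|13)=-1; sign (−1)^0·+1^0·-1^1 = -1.
(a,b)_2: α=2, β=-9; u≡3, v≡7 (mod 8); ε(u)ε(v)=1·1, αω(v)=2·0, βω(u)=-9·1; sum ≡ 0  ⇒  +1.
(a,b)_∞: sgn(-1365)=−, sgn(-34)=−, so -1.
(a,b)_7: α=1, u≡1; β=0, v≡4 (mod 7); (1|7)=+1, (4|7)=+1; sign (−1)^0·+1^0·+1^1 = +1.
(a,b)_19: α=0, u≡15; β=-2, v≡1 (mod 19); (15|19)=-1, (1|19)=+1; sign (−1)^0·-1^-2·+1^0 = +1.
(a,b)_5: α=-3, u≡3; β=-2, v≡4 (mod 5); (3|5)=-1, (4|5)=+1; sign (−1)^0·-1^-2·+1^-3 = +1.
(a,b)_29: α=0, u≡10; β=2, v≡22 (mod 29); (10|29)=-1, (22|29)=+1; sign (−1)^0·-1^2·+1^0 = +1.
(-1365, -34 / ℚ) ramifies at {3, 13, 17, ∞}: a division algebra.

[3, 13, 17, inf]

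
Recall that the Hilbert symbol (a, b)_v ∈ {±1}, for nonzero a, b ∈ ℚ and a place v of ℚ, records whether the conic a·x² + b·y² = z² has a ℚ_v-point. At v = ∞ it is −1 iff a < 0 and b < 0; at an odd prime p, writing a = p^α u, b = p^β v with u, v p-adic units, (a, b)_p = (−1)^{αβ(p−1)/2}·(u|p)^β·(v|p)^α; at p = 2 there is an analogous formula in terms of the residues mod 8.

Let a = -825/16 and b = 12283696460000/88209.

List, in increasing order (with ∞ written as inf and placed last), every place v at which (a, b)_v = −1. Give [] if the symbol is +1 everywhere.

(a, b) ≡ (-33, 14) mod (ℚ^×)²; places V = {2, 3, 5, 7, 11, 17, 19, 29, ∞}.
(a,b)_19: α=0, u≡9; β=2, v≡18 (mod 19); (9|19)=+1, (18|19)=-1; sign (−1)^0·+1^2·-1^0 = +1.
(a,b)_2: α=-4, β=5; u≡7, v≡7 (mod 8); ε(u)ε(v)=1·1, αω(v)=-4·0, βω(u)=5·0; sum ≡ 1  ⇒  -1.
(a,b)_∞: sgn(-33)=−, sgn(14)=+, so +1.
(a,b)_5: α=2, u≡2; β=4, v≡4 (mod 5); (2|5)=-1, (4|5)=+1; sign (−1)^0·-1^4·+1^2 = +1.
(a,b)_3: α=1, u≡1; β=-6, v≡2 (mod 3); (1|3)=+1, (2|3)=-1; sign (−1)^0·+1^-6·-1^1 = -1.
(a,b)_17: α=0, u≡9; β=2, v≡11 (mod 17); (9|17)=+1, (11|17)=-1; sign (−1)^0·+1^2·-1^0 = +1.
(a,b)_29: α=0, u≡1; β=2, v≡2 (mod 29); (1|29)=+1, (2|29)=-1; sign (−1)^0·+1^2·-1^0 = +1.
(a,b)_11: α=1, u≡7; β=-2, v≡3 (mod 11); (7|11)=-1, (3|11)=+1; sign (−1)^0·-1^-2·+1^1 = +1.
(a,b)_7: α=0, u≡4; β=1, v≡4 (mod 7); (4|7)=+1, (4|7)=+1; sign (−1)^0·+1^1·+1^0 = +1.
|Ram(-33, 14)| = 2, even; anisotropic at {2, 3}.

[2, 3]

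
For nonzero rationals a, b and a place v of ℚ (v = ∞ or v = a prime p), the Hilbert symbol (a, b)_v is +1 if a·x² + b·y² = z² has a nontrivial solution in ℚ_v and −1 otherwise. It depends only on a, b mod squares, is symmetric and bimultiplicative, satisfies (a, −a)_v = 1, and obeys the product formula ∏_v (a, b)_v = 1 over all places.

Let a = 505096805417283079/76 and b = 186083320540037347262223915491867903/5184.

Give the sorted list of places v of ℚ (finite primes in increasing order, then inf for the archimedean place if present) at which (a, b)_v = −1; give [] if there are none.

(a, b) ≡ (2579269, 1928927) mod (ℚ^×)²; places V = {2, 3, 7, 11, 13, 19, 23, 41, 43, 47, ∞}.
(a,b)_11: α=3, u≡3; β=5, v≡7 (mod 11); (3|11)=+1, (7|11)=-1; sign (−1)^1·+1^5·-1^3 = +1.
(a,b)_41: α=3, u≡38; β=5, v≡4 (mod 41); (38|41)=-1, (4|41)=+1; sign (−1)^0·-1^5·+1^3 = -1.
(a,b)_3: α=0, u≡1; β=-4, v≡2 (mod 3); (1|3)=+1, (2|3)=-1; sign (−1)^0·+1^-4·-1^0 = +1.
(a,b)_47: α=2, u≡42; β=3, v≡20 (mod 47); (42|47)=+1, (20|47)=-1; sign (−1)^0·+1^3·-1^2 = +1.
(a,b)_23: α=0, u≡2; β=2, v≡1 (mod 23); (2|23)=+1, (1|23)=+1; sign (−1)^0·+1^2·+1^0 = +1.
(a,b)_7: α=3, u≡4; β=3, v≡3 (mod 7); (4|7)=+1, (3|7)=-1; sign (−1)^1·+1^3·-1^3 = +1.
(a,b)_43: α=1, u≡35; β=2, v≡34 (mod 43); (35|43)=+1, (34|43)=-1; sign (−1)^0·+1^2·-1^1 = -1.
(a,b)_13: α=2, u≡10; β=3, v≡9 (mod 13); (10|13)=+1, (9|13)=+1; sign (−1)^0·+1^3·+1^2 = +1.
(a,b)_19: α=-1, u≡14; β=4, v≡5 (mod 19); (14|19)=-1, (5|19)=+1; sign (−1)^0·-1^4·+1^-1 = +1.
(a,b)_2: α=-2, β=-6; u≡5, v≡7 (mod 8); ε(u)ε(v)=0·1, αω(v)=-2·0, βω(u)=-6·1; sum ≡ 0  ⇒  +1.
(a,b)_∞: sgn(2579269)=+, sgn(1928927)=+, so +1.
Ram(2579269, 1928927) = {41, 43}; no ℚ_41-point on the conic.

[41, 43]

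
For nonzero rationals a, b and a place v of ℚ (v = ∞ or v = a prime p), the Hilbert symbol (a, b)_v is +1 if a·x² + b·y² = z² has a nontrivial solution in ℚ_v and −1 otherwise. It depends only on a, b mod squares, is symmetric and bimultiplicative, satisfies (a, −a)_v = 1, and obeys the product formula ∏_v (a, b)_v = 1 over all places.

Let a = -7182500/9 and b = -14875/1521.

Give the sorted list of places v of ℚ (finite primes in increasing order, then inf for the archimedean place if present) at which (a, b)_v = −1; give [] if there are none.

[5, inf]

(a, b) ≡ (-17, -595) mod (ℚ^×)²; places V = {2, 3, 5, 7, 13, 17, ∞}.
(a,b)_7: α=0, u≡2; β=1, v≡5 (mod 7); (2|7)=+1, (5|7)=-1; sign (−1)^0·+1^1·-1^0 = +1.
(a,b)_∞: sgn(-17)=−, sgn(-595)=−, so -1.
(a,b)_17: α=1, u≡2; β=1, v≡16 (mod 17); (2|17)=+1, (16|17)=+1; sign (−1)^0·+1^1·+1^1 = +1.
(a,b)_2: α=2, β=0; u≡7, v≡5 (mod 8); ε(u)ε(v)=1·0, αω(v)=2·1, βω(u)=0·0; sum ≡ 0  ⇒  +1.
(a,b)_13: α=2, u≡4; β=-2, v≡4 (mod 13); (4|13)=+1, (4|13)=+1; sign (−1)^0·+1^-2·+1^2 = +1.
(a,b)_3: α=-2, u≡1; β=-2, v≡2 (mod 3); (1|3)=+1, (2|3)=-1; sign (−1)^0·+1^-2·-1^-2 = +1.
(a,b)_5: α=4, u≡2; β=3, v≡1 (mod 5); (2|5)=-1, (1|5)=+1; sign (−1)^0·-1^3·+1^4 = -1.
|Ram(-17, -595)| = 2, even; anisotropic at {5, ∞}.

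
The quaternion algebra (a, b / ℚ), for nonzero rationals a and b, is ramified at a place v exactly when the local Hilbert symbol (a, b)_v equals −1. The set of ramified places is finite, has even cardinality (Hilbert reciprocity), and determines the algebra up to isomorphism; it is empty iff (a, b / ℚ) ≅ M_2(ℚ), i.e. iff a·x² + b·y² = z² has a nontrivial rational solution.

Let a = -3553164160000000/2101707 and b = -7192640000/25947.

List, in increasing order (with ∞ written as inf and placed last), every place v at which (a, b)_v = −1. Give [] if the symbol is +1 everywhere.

(a, b) ≡ (-2730, -798) mod (ℚ^×)²; places V = {2, 3, 5, 7, 13, 19, 31, ∞}.
(a,b)_7: α=1, u≡2; β=1, v≡5 (mod 7); (2|7)=+1, (5|7)=-1; sign (−1)^1·+1^1·-1^1 = +1.
(a,b)_31: α=-2, u≡12; β=-2, v≡9 (mod 31); (12|31)=-1, (9|31)=+1; sign (−1)^0·-1^-2·+1^-2 = +1.
(a,b)_2: α=13, β=9; u≡3, v≡1 (mod 8); ε(u)ε(v)=1·0, αω(v)=13·0, βω(u)=9·1; sum ≡ 1  ⇒  -1.
(a,b)_13: α=3, u≡5; β=2, v≡2 (mod 13); (5|13)=-1, (2|13)=-1; sign (−1)^0·-1^2·-1^3 = -1.
(a,b)_5: α=7, u≡1; β=4, v≡3 (mod 5); (1|5)=+1, (3|5)=-1; sign (−1)^0·+1^4·-1^7 = -1.
(a,b)_3: α=-7, u≡2; β=-3, v≡1 (mod 3); (2|3)=-1, (1|3)=+1; sign (−1)^1·-1^-3·+1^-7 = +1.
(a,b)_19: α=2, u≡5; β=1, v≡15 (mod 19); (5|19)=+1, (15|19)=-1; sign (−1)^0·+1^1·-1^2 = +1.
(a,b)_∞: sgn(-2730)=−, sgn(-798)=−, so -1.
(-2730, -798 / ℚ) ramifies at {2, 5, 13, ∞}: a division algebra.

[2, 5, 13, inf]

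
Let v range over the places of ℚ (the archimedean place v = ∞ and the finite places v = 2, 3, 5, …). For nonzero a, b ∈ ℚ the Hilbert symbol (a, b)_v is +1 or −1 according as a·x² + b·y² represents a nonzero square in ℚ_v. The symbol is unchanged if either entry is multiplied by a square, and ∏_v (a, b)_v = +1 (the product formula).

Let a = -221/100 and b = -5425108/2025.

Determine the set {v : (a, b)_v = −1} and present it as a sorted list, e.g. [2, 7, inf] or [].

[2, inf]

Mod squares: a ≡ -221, b ≡ -13. Check v ∈ {∞, 2, 3, 5, 13, 17, 19}.
v=2: v_2(a)=-2, v_2(b)=2; units ≡ 3, 3 (mod 8); ε·ε+αω+βω = 1·1+-2·1+2·1 ≡ 1  ⇒  (a,b)_2 = -1.
v=5: a=5^-2·(≡1), b=5^-2·(≡2) mod 5; (1|5)=+1, (2|5)=-1; (−1)^{-2·-2·2}·(+1)^-2·(-1)^-2 = +1.
v=17: a=17^1·(≡15), b=17^2·(≡15) mod 17; (15|17)=+1, (15|17)=+1; (−1)^{1·2·8}·(+1)^2·(+1)^1 = +1.
v=∞: -221 < 0 and -13 < 0  ⇒  (a,b)_∞ = -1.
v=19: a=19^0·(≡9), b=19^2·(≡7) mod 19; (9|19)=+1, (7|19)=+1; (−1)^{0·2·9}·(+1)^2·(+1)^0 = +1.
v=3: a=3^0·(≡1), b=3^-4·(≡2) mod 3; (1|3)=+1, (2|3)=-1; (−1)^{0·-4·1}·(+1)^-4·(-1)^0 = +1.
v=13: a=13^1·(≡1), b=13^1·(≡1) mod 13; (1|13)=+1, (1|13)=+1; (−1)^{1·1·6}·(+1)^1·(+1)^1 = +1.
(-221, -13 / ℚ) ramifies at {2, ∞}: a division algebra.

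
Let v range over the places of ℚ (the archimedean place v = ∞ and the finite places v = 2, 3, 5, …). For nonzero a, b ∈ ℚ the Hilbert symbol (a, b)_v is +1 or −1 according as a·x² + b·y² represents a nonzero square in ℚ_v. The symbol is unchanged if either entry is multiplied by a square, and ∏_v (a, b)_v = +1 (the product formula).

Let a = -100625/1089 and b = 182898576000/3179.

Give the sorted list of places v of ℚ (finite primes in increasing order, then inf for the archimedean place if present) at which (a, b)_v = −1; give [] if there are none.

[2, 7]

Mod squares: a ≡ -161, b ≡ 110. Check v ∈ {∞, 2, 3, 5, 7, 11, 17, 23}.
v=5: a=5^4·(≡1), b=5^3·(≡2) mod 5; (1|5)=+1, (2|5)=-1; (−1)^{4·3·2}·(+1)^3·(-1)^4 = +1.
v=23: a=23^1·(≡8), b=23^2·(≡13) mod 23; (8|23)=+1, (13|23)=+1; (−1)^{1·2·11}·(+1)^2·(+1)^1 = +1.
v=∞: -161 < 0 and 110 > 0  ⇒  (a,b)_∞ = +1.
v=11: a=11^-2·(≡4), b=11^-1·(≡10) mod 11; (4|11)=+1, (10|11)=-1; (−1)^{-2·-1·5}·(+1)^-1·(-1)^-2 = +1.
v=17: a=17^0·(≡15), b=17^-2·(≡15) mod 17; (15|17)=+1, (15|17)=+1; (−1)^{0·-2·8}·(+1)^-2·(+1)^0 = +1.
v=7: a=7^1·(≡6), b=7^4·(≡5) mod 7; (6|7)=-1, (5|7)=-1; (−1)^{1·4·3}·(-1)^4·(-1)^1 = -1.
v=2: v_2(a)=0, v_2(b)=7; units ≡ 7, 7 (mod 8); ε·ε+αω+βω = 1·1+0·0+7·0 ≡ 1  ⇒  (a,b)_2 = -1.
v=3: a=3^-2·(≡1), b=3^2·(≡2) mod 3; (1|3)=+1, (2|3)=-1; (−1)^{-2·2·1}·(+1)^2·(-1)^-2 = +1.
Ram(-161, 110) = {2, 7}; no ℚ_2-point on the conic.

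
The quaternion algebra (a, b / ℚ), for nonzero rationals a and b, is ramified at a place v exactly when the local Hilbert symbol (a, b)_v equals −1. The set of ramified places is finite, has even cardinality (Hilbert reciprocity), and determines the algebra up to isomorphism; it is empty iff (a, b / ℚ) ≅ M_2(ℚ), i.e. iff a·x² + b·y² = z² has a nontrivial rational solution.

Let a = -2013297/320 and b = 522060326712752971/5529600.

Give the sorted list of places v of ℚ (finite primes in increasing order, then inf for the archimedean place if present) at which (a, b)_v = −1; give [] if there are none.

(a, b) ≡ (-165, 114) mod (ℚ^×)²; places V = {2, 3, 5, 11, 13, 19, ∞}.
(a,b)_11: α=1, u≡2; β=2, v≡4 (mod 11); (2|11)=-1, (4|11)=+1; sign (−1)^0·-1^2·+1^1 = +1.
(a,b)_19: α=2, u≡16; β=7, v≡7 (mod 19); (16|19)=+1, (7|19)=+1; sign (−1)^0·+1^7·+1^2 = +1.
(a,b)_5: α=-1, u≡2; β=-2, v≡4 (mod 5); (2|5)=-1, (4|5)=+1; sign (−1)^0·-1^-2·+1^-1 = +1.
(a,b)_3: α=1, u≡2; β=-3, v≡2 (mod 3); (2|3)=-1, (2|3)=-1; sign (−1)^1·-1^-3·-1^1 = -1.
(a,b)_13: α=2, u≡1; β=6, v≡12 (mod 13); (1|13)=+1, (12|13)=+1; sign (−1)^0·+1^6·+1^2 = +1.
(a,b)_∞: sgn(-165)=−, sgn(114)=+, so +1.
(a,b)_2: α=-6, β=-13; u≡3, v≡1 (mod 8); ε(u)ε(v)=1·0, αω(v)=-6·0, βω(u)=-13·1; sum ≡ 1  ⇒  -1.
|Ram(-165, 114)| = 2, even; anisotropic at {2, 3}.

[2, 3]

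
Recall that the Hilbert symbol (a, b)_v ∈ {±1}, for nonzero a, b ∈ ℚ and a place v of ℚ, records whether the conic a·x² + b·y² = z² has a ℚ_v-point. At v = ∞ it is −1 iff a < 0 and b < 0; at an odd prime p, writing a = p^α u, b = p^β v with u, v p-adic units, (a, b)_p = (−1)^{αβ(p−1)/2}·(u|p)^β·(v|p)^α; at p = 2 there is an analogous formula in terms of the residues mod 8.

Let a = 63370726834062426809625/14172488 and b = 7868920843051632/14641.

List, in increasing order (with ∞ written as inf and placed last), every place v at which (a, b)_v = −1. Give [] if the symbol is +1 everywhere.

(a, b) ≡ (3570, 663) mod (ℚ^×)²; places V = {2, 3, 5, 7, 11, 13, 17, 31, ∞}.
(a,b)_∞: sgn(3570)=+, sgn(663)=+, so +1.
(a,b)_7: α=3, u≡3; β=6, v≡3 (mod 7); (3|7)=-1, (3|7)=-1; sign (−1)^0·-1^6·-1^3 = -1.
(a,b)_17: α=1, u≡11; β=1, v≡12 (mod 17); (11|17)=-1, (12|17)=-1; sign (−1)^0·-1^1·-1^1 = +1.
(a,b)_31: α=4, u≡2; β=2, v≡12 (mod 31); (2|31)=+1, (12|31)=-1; sign (−1)^0·+1^2·-1^4 = +1.
(a,b)_13: α=0, u≡2; β=1, v≡4 (mod 13); (2|13)=-1, (4|13)=+1; sign (−1)^0·-1^1·+1^0 = -1.
(a,b)_11: α=-6, u≡7; β=-4, v≡1 (mod 11); (7|11)=-1, (1|11)=+1; sign (−1)^0·-1^-4·+1^-6 = +1.
(a,b)_5: α=3, u≡4; β=0, v≡2 (mod 5); (4|5)=+1, (2|5)=-1; sign (−1)^0·+1^0·-1^3 = -1.
(a,b)_2: α=-3, β=4; u≡1, v≡7 (mod 8); ε(u)ε(v)=0·1, αω(v)=-3·0, βω(u)=4·0; sum ≡ 0  ⇒  +1.
(a,b)_3: α=23, u≡2; β=9, v≡2 (mod 3); (2|3)=-1, (2|3)=-1; sign (−1)^1·-1^9·-1^23 = -1.
|Ram(3570, 663)| = 4, even; anisotropic at {3, 5, 7, 13}.

[3, 5, 7, 13]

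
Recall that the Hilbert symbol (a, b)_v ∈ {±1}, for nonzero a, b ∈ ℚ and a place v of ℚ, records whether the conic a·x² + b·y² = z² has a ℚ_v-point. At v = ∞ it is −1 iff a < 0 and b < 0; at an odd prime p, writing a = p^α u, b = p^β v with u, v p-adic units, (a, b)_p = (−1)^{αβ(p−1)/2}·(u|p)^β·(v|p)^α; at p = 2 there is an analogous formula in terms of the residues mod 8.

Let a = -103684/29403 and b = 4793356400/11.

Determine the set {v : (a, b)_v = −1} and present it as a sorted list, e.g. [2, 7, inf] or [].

Mod squares: a ≡ -3, b ≡ 54901. Check v ∈ {∞, 2, 3, 5, 7, 11, 23, 31}.
v=31: a=31^0·(≡9), b=31^1·(≡25) mod 31; (9|31)=+1, (25|31)=+1; (−1)^{0·1·15}·(+1)^1·(+1)^0 = +1.
v=7: a=7^2·(≡4), b=7^5·(≡5) mod 7; (4|7)=+1, (5|7)=-1; (−1)^{2·5·3}·(+1)^5·(-1)^2 = +1.
v=∞: -3 < 0 and 54901 > 0  ⇒  (a,b)_∞ = +1.
v=11: a=11^-2·(≡2), b=11^-1·(≡8) mod 11; (2|11)=-1, (8|11)=-1; (−1)^{-2·-1·5}·(-1)^-1·(-1)^-2 = -1.
v=3: a=3^-5·(≡2), b=3^0·(≡1) mod 3; (2|3)=-1, (1|3)=+1; (−1)^{-5·0·1}·(-1)^0·(+1)^-5 = +1.
v=5: a=5^0·(≡2), b=5^2·(≡1) mod 5; (2|5)=-1, (1|5)=+1; (−1)^{0·2·2}·(-1)^2·(+1)^0 = +1.
v=2: v_2(a)=2, v_2(b)=4; units ≡ 5, 5 (mod 8); ε·ε+αω+βω = 0·0+2·1+4·1 ≡ 0  ⇒  (a,b)_2 = +1.
v=23: a=23^2·(≡14), b=23^1·(≡13) mod 23; (14|23)=-1, (13|23)=+1; (−1)^{2·1·11}·(-1)^1·(+1)^2 = -1.
(-3, 54901 / ℚ) ramifies at {11, 23}: a division algebra.

[11, 23]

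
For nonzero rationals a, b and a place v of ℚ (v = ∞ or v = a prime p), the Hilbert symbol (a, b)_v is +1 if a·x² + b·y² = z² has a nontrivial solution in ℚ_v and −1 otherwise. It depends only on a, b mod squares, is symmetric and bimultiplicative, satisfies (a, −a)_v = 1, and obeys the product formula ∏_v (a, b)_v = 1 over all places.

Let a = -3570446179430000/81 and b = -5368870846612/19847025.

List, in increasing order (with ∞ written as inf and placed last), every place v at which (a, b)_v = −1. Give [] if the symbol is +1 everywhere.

[13, inf]

Mod squares: a ≡ -11063, b ≡ -37. Check v ∈ {∞, 2, 3, 5, 7, 11, 13, 19, 23, 37}.
v=2: v_2(a)=4, v_2(b)=2; units ≡ 1, 3 (mod 8); ε·ε+αω+βω = 0·1+4·1+2·0 ≡ 0  ⇒  (a,b)_2 = +1.
v=19: a=19^2·(≡2), b=19^0·(≡5) mod 19; (2|19)=-1, (5|19)=+1; (−1)^{2·0·9}·(-1)^0·(+1)^2 = +1.
v=13: a=13^3·(≡6), b=13^4·(≡8) mod 13; (6|13)=-1, (8|13)=-1; (−1)^{3·4·6}·(-1)^4·(-1)^3 = -1.
v=7: a=7^0·(≡1), b=7^4·(≡5) mod 7; (1|7)=+1, (5|7)=-1; (−1)^{0·4·3}·(+1)^4·(-1)^0 = +1.
v=23: a=23^3·(≡16), b=23^2·(≡12) mod 23; (16|23)=+1, (12|23)=+1; (−1)^{3·2·11}·(+1)^2·(+1)^3 = +1.
v=37: a=37^1·(≡30), b=37^1·(≡9) mod 37; (30|37)=+1, (9|37)=+1; (−1)^{1·1·18}·(+1)^1·(+1)^1 = +1.
v=∞: -11063 < 0 and -37 < 0  ⇒  (a,b)_∞ = -1.
v=5: a=5^4·(≡2), b=5^-2·(≡3) mod 5; (2|5)=-1, (3|5)=-1; (−1)^{4·-2·2}·(-1)^-2·(-1)^4 = +1.
v=3: a=3^-4·(≡1), b=3^-8·(≡2) mod 3; (1|3)=+1, (2|3)=-1; (−1)^{-4·-8·1}·(+1)^-8·(-1)^-4 = +1.
v=11: a=11^0·(≡5), b=11^-2·(≡6) mod 11; (5|11)=+1, (6|11)=-1; (−1)^{0·-2·5}·(+1)^-2·(-1)^0 = +1.
Ram(-11063, -37) = {13, ∞}; no ℚ_13-point on the conic.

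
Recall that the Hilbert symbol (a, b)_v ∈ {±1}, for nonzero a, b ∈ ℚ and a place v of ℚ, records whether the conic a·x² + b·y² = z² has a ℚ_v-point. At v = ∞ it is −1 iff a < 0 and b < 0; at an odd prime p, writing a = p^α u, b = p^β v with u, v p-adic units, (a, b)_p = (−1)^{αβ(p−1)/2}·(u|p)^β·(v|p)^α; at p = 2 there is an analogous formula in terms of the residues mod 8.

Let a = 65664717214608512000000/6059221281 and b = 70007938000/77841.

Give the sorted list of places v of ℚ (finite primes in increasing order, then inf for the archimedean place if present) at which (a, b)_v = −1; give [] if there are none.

[2, 5, 11, 13]

(a, b) ≡ (2, 5005) mod (ℚ^×)²; places V = {2, 3, 5, 7, 11, 13, 17, 31, ∞}.
(a,b)_3: α=-8, u≡2; β=-4, v≡1 (mod 3); (2|3)=-1, (1|3)=+1; sign (−1)^0·-1^-4·+1^-8 = +1.
(a,b)_∞: sgn(2)=+, sgn(5005)=+, so +1.
(a,b)_13: α=2, u≡5; β=1, v≡5 (mod 13); (5|13)=-1, (5|13)=-1; sign (−1)^0·-1^1·-1^2 = -1.
(a,b)_17: α=2, u≡2; β=2, v≡5 (mod 17); (2|17)=+1, (5|17)=-1; sign (−1)^0·+1^2·-1^2 = +1.
(a,b)_5: α=6, u≡3; β=3, v≡4 (mod 5); (3|5)=-1, (4|5)=+1; sign (−1)^0·-1^3·+1^6 = -1.
(a,b)_2: α=13, β=4; u≡1, v≡5 (mod 8); ε(u)ε(v)=0·0, αω(v)=13·1, βω(u)=4·0; sum ≡ 1  ⇒  -1.
(a,b)_7: α=2, u≡1; β=1, v≡4 (mod 7); (1|7)=+1, (4|7)=+1; sign (−1)^0·+1^1·+1^2 = +1.
(a,b)_11: α=8, u≡8; β=3, v≡3 (mod 11); (8|11)=-1, (3|11)=+1; sign (−1)^0·-1^3·+1^8 = -1.
(a,b)_31: α=-4, u≡25; β=-2, v≡19 (mod 31); (25|31)=+1, (19|31)=+1; sign (−1)^0·+1^-2·+1^-4 = +1.
Ram(2, 5005) = {2, 5, 11, 13}; no ℚ_2-point on the conic.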